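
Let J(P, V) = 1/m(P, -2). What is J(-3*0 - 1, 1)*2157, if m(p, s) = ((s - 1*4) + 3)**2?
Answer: 719/3 ≈ 239.67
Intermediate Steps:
m(p, s) = (-1 + s)**2 (m(p, s) = ((s - 4) + 3)**2 = ((-4 + s) + 3)**2 = (-1 + s)**2)
J(P, V) = 1/9 (J(P, V) = 1/((-1 - 2)**2) = 1/((-3)**2) = 1/9)
J(-3*0 - 1, 1)*2157 = (1/9)*2157 = 719/3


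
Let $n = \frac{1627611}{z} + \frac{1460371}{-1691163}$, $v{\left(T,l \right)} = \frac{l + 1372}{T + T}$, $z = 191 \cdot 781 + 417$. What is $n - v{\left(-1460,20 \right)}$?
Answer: $\frac{968965174629281}{92336857158060} \approx 10.494$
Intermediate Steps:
$z = 149588$ ($z = 149171 + 417 = 149588$)
$v{\left(T,l \right)} = \frac{1372 + l}{2 T}$
$n = \frac{2534101524445}{252977690844}$ ($n = \frac{1627611}{149588} + \frac{1460371}{-1691163} = 1627611 \cdot \frac{1}{149588} + 1460371 \left(- \frac{1}{1691163}\right) = \frac{1627611}{149588} - \frac{1460371}{1691163} = \frac{2534101524445}{252977690844} \approx 10.017$)
$n - v{\left(-1460,20 \right)} = \frac{2534101524445}{252977690844} - \frac{1372 + 20}{2 \left(-1460\right)} = \frac{2534101524445}{252977690844} - \frac{1}{2} \left(- \frac{1}{1460}\right) 1392 = \frac{2534101524445}{252977690844} - - \frac{174}{365} = \frac{2534101524445}{252977690844} + \frac{174}{365} = \frac{968965174629281}{92336857158060}$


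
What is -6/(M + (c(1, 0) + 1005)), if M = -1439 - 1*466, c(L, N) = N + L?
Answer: 6/899 ≈ 0.0066741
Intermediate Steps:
c(L, N) = L + N
M = -1905 (M = -1439 - 466 = -1905)
-6/(M + (c(1, 0) + 1005)) = -6/(-1905 + ((1 + 0) + 1005)) = -6/(-1905 + (1 + 1005)) = -6/(-1905 + 1006) = -6/(-899) = -6*(-1/899) = 6/899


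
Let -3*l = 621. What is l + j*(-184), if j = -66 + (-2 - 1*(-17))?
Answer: 9177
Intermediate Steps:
l = -207 (l = -⅓*621 = -207)
j = -51 (j = -66 + (-2 + 17) = -66 + 15 = -51)
l + j*(-184) = -207 - 51*(-184) = -207 + 9384 = 9177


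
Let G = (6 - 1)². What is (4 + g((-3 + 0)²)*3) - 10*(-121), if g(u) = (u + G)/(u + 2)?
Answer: 13456/11 ≈ 1223.3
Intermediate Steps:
G = 25 (G = 5² = 25)
g(u) = (25 + u)/(2 + u) (g(u) = (u + 25)/(u + 2) = (25 + u)/(2 + u))
(4 + g((-3 + 0)²)*3) - 10*(-121) = (4 + ((25 + (-3 + 0)²)/(2 + (-3 + 0)²))*3) - 10*(-121) = (4 + ((25 + (-3)²)/(2 + (-3)²))*3) + 1210 = (4 + ((25 + 9)/(2 + 9))*3) + 1210 = (4 + (34/11)*3) + 1210 = (4 + 102/11) + 1210 = 146/11 + 1210 = 13456/11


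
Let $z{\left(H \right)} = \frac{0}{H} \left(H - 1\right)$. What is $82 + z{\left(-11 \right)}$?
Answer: $82$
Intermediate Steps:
$z{\left(H \right)} = 0$ ($z{\left(H \right)} = 0 \left(-1 + H\right) = 0$)
$82 + z{\left(-11 \right)} = 82 + 0 = 82$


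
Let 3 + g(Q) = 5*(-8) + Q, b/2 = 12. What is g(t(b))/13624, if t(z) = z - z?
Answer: -43/13624 ≈ -0.0031562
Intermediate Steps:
b = 24 (b = 2*12 = 24)
t(z) = 0
g(Q) = -43 + Q (g(Q) = -3 + (5*(-8) + Q) = -3 + (-40 + Q) = -43 + Q)
g(t(b))/13624 = (-43 + 0)/13624 = -43*1/13624 = -43/13624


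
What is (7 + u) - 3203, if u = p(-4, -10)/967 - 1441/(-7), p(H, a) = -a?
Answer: -20240207/6769 ≈ -2990.1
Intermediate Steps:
u = 1393517/6769 (u = -1*(-10)/967 - 1441/(-7) = 10*(1/967) - 1441*(-⅐) = 10/967 + 1441/7 = 1393517/6769 ≈ 205.87)
(7 + u) - 3203 = (7 + 1393517/6769) - 3203 = 1440900/6769 - 3203 = -20240207/6769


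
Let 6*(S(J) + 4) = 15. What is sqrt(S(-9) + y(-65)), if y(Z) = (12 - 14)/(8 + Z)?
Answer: I*sqrt(19038)/114 ≈ 1.2103*I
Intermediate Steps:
S(J) = -3/2 (S(J) = -4 + (1/6)*15 = -4 + 5/2 = -3/2)
y(Z) = -2/(8 + Z)
sqrt(S(-9) + y(-65)) = sqrt(-3/2 - 2/(8 - 65)) = sqrt(-3/2 - 2/(-57)) = sqrt(-3/2 - 2*(-1/57)) = sqrt(-3/2 + 2/57) = sqrt(-167/114) = I*sqrt(19038)/114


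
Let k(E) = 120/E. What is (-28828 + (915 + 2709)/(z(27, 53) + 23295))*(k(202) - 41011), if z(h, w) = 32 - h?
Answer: 695542291579894/588325 ≈ 1.1822e+9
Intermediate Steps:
(-28828 + (915 + 2709)/(z(27, 53) + 23295))*(k(202) - 41011) = (-28828 + (915 + 2709)/((32 - 1*27) + 23295))*(120/202 - 41011) = (-28828 + 3624/((32 - 27) + 23295))*(120*(1/202) - 41011) = (-28828 + 3624/(5 + 23295))*(60/101 - 41011) = (-28828 + 3624/23300)*(-4142051/101) = (-28828 + 3624*(1/23300))*(-4142051/101) = (-28828 + 906/5825)*(-4142051/101) = -167922194/5825*(-4142051/101) = 695542291579894/588325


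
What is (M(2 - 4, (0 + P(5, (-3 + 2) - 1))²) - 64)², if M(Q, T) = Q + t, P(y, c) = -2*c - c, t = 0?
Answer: 4356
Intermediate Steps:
P(y, c) = -3*c
M(Q, T) = Q (M(Q, T) = Q + 0 = Q)
(M(2 - 4, (0 + P(5, (-3 + 2) - 1))²) - 64)² = ((2 - 4) - 64)² = (-2 - 64)² = (-66)² = 4356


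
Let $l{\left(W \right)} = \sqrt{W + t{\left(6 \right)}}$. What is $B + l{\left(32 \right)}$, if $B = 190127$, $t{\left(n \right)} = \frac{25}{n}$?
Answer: $190127 + \frac{\sqrt{1302}}{6} \approx 1.9013 \cdot 10^{5}$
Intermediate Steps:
$l{\left(W \right)} = \sqrt{\frac{25}{6} + W}$ ($l{\left(W \right)} = \sqrt{W + \frac{25}{6}} = \sqrt{\frac{25}{6} + W}$)
$B + l{\left(32 \right)} = 190127 + \frac{\sqrt{150 + 36 \cdot 32}}{6} = 190127 + \frac{\sqrt{150 + 1152}}{6} = 190127 + \frac{\sqrt{1302}}{6}$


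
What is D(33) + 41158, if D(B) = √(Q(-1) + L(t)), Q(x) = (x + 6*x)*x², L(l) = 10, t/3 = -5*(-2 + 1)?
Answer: 41158 + √3 ≈ 41160.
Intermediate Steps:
t = 15 (t = 3*(-5*(-2 + 1)) = 3*(-5*(-1)) = 3*5 = 15)
Q(x) = 7*x³ (Q(x) = (7*x)*x² = 7*x³)
D(B) = √3 (D(B) = √(7*(-1)³ + 10) = √(7*(-1) + 10) = √(-7 + 10) = √3)
D(33) + 41158 = √3 + 41158 = 41158 + √3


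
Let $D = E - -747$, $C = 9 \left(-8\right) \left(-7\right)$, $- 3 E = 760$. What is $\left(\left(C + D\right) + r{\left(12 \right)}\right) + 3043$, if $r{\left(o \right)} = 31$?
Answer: $\frac{12215}{3} \approx 4071.7$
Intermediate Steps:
$E = - \frac{760}{3}$ ($E = \left(- \frac{1}{3}\right) 760 = - \frac{760}{3} \approx -253.33$)
$C = 504$ ($C = \left(-72\right) \left(-7\right) = 504$)
$D = \frac{1481}{3}$ ($D = - \frac{760}{3} - -747 = - \frac{760}{3} + 747 = \frac{1481}{3} \approx 493.67$)
$\left(\left(C + D\right) + r{\left(12 \right)}\right) + 3043 = \left(\left(504 + \frac{1481}{3}\right) + 31\right) + 3043 = \left(\frac{2993}{3} + 31\right) + 3043 = \frac{3086}{3} + 3043 = \frac{12215}{3}$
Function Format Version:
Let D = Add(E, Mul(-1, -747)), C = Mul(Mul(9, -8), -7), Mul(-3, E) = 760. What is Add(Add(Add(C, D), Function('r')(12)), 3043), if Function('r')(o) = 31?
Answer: Rational(12215, 3) ≈ 4071.7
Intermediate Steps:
E = Rational(-760, 3) (E = Mul(Rational(-1, 3), 760) = Rational(-760, 3) ≈ -253.33)
C = 504 (C = Mul(-72, -7) = 504)
D = Rational(1481, 3) (D = Add(Rational(-760, 3), Mul(-1, -747)) = Add(Rational(-760, 3), 747) = Rational(1481, 3) ≈ 493.67)
Add(Add(Add(C, D), Function('r')(12)), 3043) = Add(Add(Add(504, Rational(1481, 3)), 31), 3043) = Add(Add(Rational(2993, 3), 31), 3043) = Add(Rational(3086, 3), 3043) = Rational(12215, 3)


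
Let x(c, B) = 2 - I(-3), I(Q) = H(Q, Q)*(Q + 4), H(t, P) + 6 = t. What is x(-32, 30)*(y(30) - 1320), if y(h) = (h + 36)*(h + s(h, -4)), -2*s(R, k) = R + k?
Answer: -2178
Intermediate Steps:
H(t, P) = -6 + t
s(R, k) = -R/2 - k/2 (s(R, k) = -(R + k)/2 = -R/2 - k/2)
I(Q) = (-6 + Q)*(4 + Q) (I(Q) = (-6 + Q)*(Q + 4) = (-6 + Q)*(4 + Q))
y(h) = (2 + h/2)*(36 + h) (y(h) = (h + 36)*(h + (-h/2 - ½*(-4))) = (36 + h)*(h + (-h/2 + 2)) = (36 + h)*(h + (2 - h/2)) = (36 + h)*(2 + h/2) = (2 + h/2)*(36 + h))
x(c, B) = 11 (x(c, B) = 2 - (-6 - 3)*(4 - 3) = 2 - (-9) = 2 - 1*(-9) = 2 + 9 = 11)
x(-32, 30)*(y(30) - 1320) = 11*((72 + (½)*30² + 20*30) - 1320) = 11*((72 + (½)*900 + 600) - 1320) = 11*((72 + 450 + 600) - 1320) = 11*(1122 - 1320) = 11*(-198) = -2178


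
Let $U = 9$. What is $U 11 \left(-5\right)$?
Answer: $-495$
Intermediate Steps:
$U 11 \left(-5\right) = 9 \cdot 11 \left(-5\right) = 99 \left(-5\right) = -495$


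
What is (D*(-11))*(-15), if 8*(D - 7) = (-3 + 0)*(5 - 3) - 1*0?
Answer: 4125/4 ≈ 1031.3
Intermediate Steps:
D = 25/4 (D = 7 + ((-3 + 0)*(5 - 3) - 1*0)/8 = 7 + (-3*2 + 0)/8 = 7 + (-6 + 0)/8 = 7 + (⅛)*(-6) = 7 - ¾ = 25/4 ≈ 6.2500)
(D*(-11))*(-15) = ((25/4)*(-11))*(-15) = -275/4*(-15) = 4125/4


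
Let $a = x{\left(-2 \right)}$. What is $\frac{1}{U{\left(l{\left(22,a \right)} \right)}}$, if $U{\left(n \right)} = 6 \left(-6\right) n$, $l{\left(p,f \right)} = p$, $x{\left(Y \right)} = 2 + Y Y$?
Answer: $- \frac{1}{792} \approx -0.0012626$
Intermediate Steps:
$x{\left(Y \right)} = 2 + Y^{2}$
$a = 6$ ($a = 2 + \left(-2\right)^{2} = 2 + 4 = 6$)
$U{\left(n \right)} = - 36 n$
$\frac{1}{U{\left(l{\left(22,a \right)} \right)}} = \frac{1}{\left(-36\right) 22} = \frac{1}{-792} = - \frac{1}{792}$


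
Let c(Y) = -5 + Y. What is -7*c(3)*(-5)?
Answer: -70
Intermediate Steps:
-7*c(3)*(-5) = -7*(-5 + 3)*(-5) = -7*(-2)*(-5) = 14*(-5) = -70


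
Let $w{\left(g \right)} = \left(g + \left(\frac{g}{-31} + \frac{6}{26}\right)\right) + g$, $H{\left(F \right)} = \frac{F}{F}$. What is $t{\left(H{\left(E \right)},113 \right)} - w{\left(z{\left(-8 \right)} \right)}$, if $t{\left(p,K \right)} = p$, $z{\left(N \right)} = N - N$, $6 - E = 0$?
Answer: $\frac{10}{13} \approx 0.76923$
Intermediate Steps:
$E = 6$ ($E = 6 - 0 = 6 + 0 = 6$)
$H{\left(F \right)} = 1$
$z{\left(N \right)} = 0$
$w{\left(g \right)} = \frac{3}{13} + \frac{61 g}{31}$ ($w{\left(g \right)} = \left(g + \left(g \left(- \frac{1}{31}\right) + 6 \cdot \frac{1}{26}\right)\right) + g = \left(g - \left(- \frac{3}{13} + \frac{g}{31}\right)\right) + g = \left(\frac{3}{13} + \frac{30 g}{31}\right) + g = \frac{3}{13} + \frac{61 g}{31}$)
$t{\left(H{\left(E \right)},113 \right)} - w{\left(z{\left(-8 \right)} \right)} = 1 - \left(\frac{3}{13} + \frac{61}{31} \cdot 0\right) = 1 - \left(\frac{3}{13} + 0\right) = 1 - \frac{3}{13} = \frac{10}{13}$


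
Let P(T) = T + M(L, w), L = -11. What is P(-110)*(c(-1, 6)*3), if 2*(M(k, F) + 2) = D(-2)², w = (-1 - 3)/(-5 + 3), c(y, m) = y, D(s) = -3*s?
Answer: 282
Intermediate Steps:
w = 2 (w = -4/(-2) = -4*(-½) = 2)
M(k, F) = 16 (M(k, F) = -2 + (-3*(-2))²/2 = -2 + (½)*6² = -2 + (½)*36 = -2 + 18 = 16)
P(T) = 16 + T (P(T) = T + 16 = 16 + T)
P(-110)*(c(-1, 6)*3) = (16 - 110)*(-1*3) = -94*(-3) = 282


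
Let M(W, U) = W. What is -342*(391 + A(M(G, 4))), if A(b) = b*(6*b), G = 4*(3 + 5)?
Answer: -2234970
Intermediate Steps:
G = 32 (G = 4*8 = 32)
A(b) = 6*b**2
-342*(391 + A(M(G, 4))) = -342*(391 + 6*32**2) = -342*(391 + 6*1024) = -342*(391 + 6144) = -342*6535 = -2234970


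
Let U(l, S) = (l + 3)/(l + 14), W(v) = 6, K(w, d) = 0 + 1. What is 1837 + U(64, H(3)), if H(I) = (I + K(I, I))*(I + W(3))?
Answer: 143353/78 ≈ 1837.9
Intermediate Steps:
K(w, d) = 1
H(I) = (1 + I)*(6 + I) (H(I) = (I + 1)*(I + 6) = (1 + I)*(6 + I))
U(l, S) = (3 + l)/(14 + l)
1837 + U(64, H(3)) = 1837 + (3 + 64)/(14 + 64) = 1837 + 67/78 = 143353/78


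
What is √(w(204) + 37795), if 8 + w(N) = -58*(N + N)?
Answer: √14123 ≈ 118.84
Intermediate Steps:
w(N) = -8 - 116*N (w(N) = -8 - 58*(N + N) = -8 - 116*N)
√(w(204) + 37795) = √((-8 - 116*204) + 37795) = √((-8 - 23664) + 37795) = √(-23672 + 37795) = √14123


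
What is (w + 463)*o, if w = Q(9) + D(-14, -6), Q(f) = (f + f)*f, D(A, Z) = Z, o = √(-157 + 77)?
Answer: 2476*I*√5 ≈ 5536.5*I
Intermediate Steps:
o = 4*I*√5 (o = √(-80) = 4*I*√5 ≈ 8.9443*I)
Q(f) = 2*f² (Q(f) = (2*f)*f = 2*f²)
w = 156 (w = 2*9² - 6 = 2*81 - 6 = 162 - 6 = 156)
(w + 463)*o = (156 + 463)*(4*I*√5) = 619*(4*I*√5) = 2476*I*√5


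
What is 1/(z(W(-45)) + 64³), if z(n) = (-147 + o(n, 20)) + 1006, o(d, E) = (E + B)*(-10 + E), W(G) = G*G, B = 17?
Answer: 1/263373 ≈ 3.7969e-6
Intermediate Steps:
W(G) = G²
o(d, E) = (-10 + E)*(17 + E) (o(d, E) = (E + 17)*(-10 + E) = (17 + E)*(-10 + E) = (-10 + E)*(17 + E))
z(n) = 1229 (z(n) = (-147 + (-170 + 20² + 7*20)) + 1006 = (-147 + (-170 + 400 + 140)) + 1006 = (-147 + 370) + 1006 = 223 + 1006 = 1229)
1/(z(W(-45)) + 64³) = 1/(1229 + 64³) = 1/(1229 + 262144) = 1/263373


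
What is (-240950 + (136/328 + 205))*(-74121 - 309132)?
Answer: 3782909467584/41 ≈ 9.2266e+10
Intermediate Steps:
(-240950 + (136/328 + 205))*(-74121 - 309132) = (-240950 + ((1/328)*136 + 205))*(-383253) = (-240950 + (17/41 + 205))*(-383253) = (-240950 + 8422/41)*(-383253) = -9870528/41*(-383253) = 3782909467584/41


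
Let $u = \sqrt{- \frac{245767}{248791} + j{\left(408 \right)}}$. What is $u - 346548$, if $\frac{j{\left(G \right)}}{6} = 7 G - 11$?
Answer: $-346548 + \frac{\sqrt{1056519991276973}}{248791} \approx -3.4642 \cdot 10^{5}$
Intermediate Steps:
$j{\left(G \right)} = -66 + 42 G$ ($j{\left(G \right)} = 6 \left(7 G - 11\right) = 6 \left(-11 + 7 G\right) = -66 + 42 G$)
$u = \frac{\sqrt{1056519991276973}}{248791}$ ($u = \sqrt{- \frac{245767}{248791} + \left(-66 + 42 \cdot 408\right)} = \sqrt{\left(-245767\right) \frac{1}{248791} + \left(-66 + 17136\right)} = \sqrt{- \frac{245767}{248791} + 17070} = \sqrt{\frac{4246616603}{248791}} = \frac{\sqrt{1056519991276973}}{248791} \approx 130.65$)
$u - 346548 = \frac{\sqrt{1056519991276973}}{248791} - 346548 = -346548 + \frac{\sqrt{1056519991276973}}{248791}$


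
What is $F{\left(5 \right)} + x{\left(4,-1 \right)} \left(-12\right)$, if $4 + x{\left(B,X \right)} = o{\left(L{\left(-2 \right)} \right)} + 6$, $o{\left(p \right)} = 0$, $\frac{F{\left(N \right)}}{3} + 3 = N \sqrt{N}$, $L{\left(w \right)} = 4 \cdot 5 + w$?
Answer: $-33 + 15 \sqrt{5} \approx 0.54102$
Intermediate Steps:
$L{\left(w \right)} = 20 + w$
$F{\left(N \right)} = -9 + 3 N^{\frac{3}{2}}$ ($F{\left(N \right)} = -9 + 3 N \sqrt{N} = -9 + 3 N^{\frac{3}{2}}$)
$x{\left(B,X \right)} = 2$ ($x{\left(B,X \right)} = -4 + \left(0 + 6\right) = -4 + 6 = 2$)
$F{\left(5 \right)} + x{\left(4,-1 \right)} \left(-12\right) = \left(-9 + 3 \cdot 5^{\frac{3}{2}}\right) + 2 \left(-12\right) = \left(-9 + 3 \cdot 5 \sqrt{5}\right) - 24 = \left(-9 + 15 \sqrt{5}\right) - 24 = -33 + 15 \sqrt{5}$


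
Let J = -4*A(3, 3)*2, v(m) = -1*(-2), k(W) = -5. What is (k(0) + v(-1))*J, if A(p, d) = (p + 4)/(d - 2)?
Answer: 168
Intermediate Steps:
v(m) = 2
A(p, d) = (4 + p)/(-2 + d)
J = -56 (J = -4*(4 + 3)/(-2 + 3)*2 = -4*7/1*2 = -4*7*2 = -28*2 = -56)
(k(0) + v(-1))*J = (-5 + 2)*(-56) = -3*(-56) = 168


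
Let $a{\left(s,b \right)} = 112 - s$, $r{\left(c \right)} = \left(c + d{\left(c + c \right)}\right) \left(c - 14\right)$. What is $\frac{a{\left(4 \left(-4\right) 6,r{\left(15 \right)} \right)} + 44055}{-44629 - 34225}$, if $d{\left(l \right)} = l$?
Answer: $- \frac{44263}{78854} \approx -0.56133$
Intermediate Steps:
$r{\left(c \right)} = 3 c \left(-14 + c\right)$ ($r{\left(c \right)} = \left(c + \left(c + c\right)\right) \left(c - 14\right) = \left(c + 2 c\right) \left(-14 + c\right) = 3 c \left(-14 + c\right)$)
$\frac{a{\left(4 \left(-4\right) 6,r{\left(15 \right)} \right)} + 44055}{-44629 - 34225} = \frac{\left(112 - 4 \left(-4\right) 6\right) + 44055}{-44629 - 34225} = \frac{\left(112 - \left(-16\right) 6\right) + 44055}{-78854} = \left(\left(112 - -96\right) + 44055\right) \left(- \frac{1}{78854}\right) = \left(\left(112 + 96\right) + 44055\right) \left(- \frac{1}{78854}\right) = \left(208 + 44055\right) \left(- \frac{1}{78854}\right) = 44263 \left(- \frac{1}{78854}\right) = - \frac{44263}{78854}$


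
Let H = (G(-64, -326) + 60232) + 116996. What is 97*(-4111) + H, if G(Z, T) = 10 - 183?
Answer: -221712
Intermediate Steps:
G(Z, T) = -173
H = 177055 (H = (-173 + 60232) + 116996 = 60059 + 116996 = 177055)
97*(-4111) + H = 97*(-4111) + 177055 = -398767 + 177055 = -221712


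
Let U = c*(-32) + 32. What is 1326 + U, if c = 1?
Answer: 1326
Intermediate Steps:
U = 0 (U = 1*(-32) + 32 = -32 + 32 = 0)
1326 + U = 1326 + 0 = 1326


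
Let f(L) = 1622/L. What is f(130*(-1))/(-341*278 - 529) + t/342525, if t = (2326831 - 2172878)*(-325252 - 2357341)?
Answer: -511802285767545824/424474448775 ≈ -1.2057e+6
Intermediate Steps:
t = -412993240129 (t = 153953*(-2682593) = -412993240129)
f(130*(-1))/(-341*278 - 529) + t/342525 = (1622/((130*(-1))))/(-341*278 - 529) - 412993240129/342525 = (1622/(-130))/(-94798 - 529) - 412993240129*1/342525 = (1622*(-1/130))/(-95327) - 412993240129/342525 = -811/65*(-1/95327) - 412993240129/342525 = 811/6196255 - 412993240129/342525 = -511802285767545824/424474448775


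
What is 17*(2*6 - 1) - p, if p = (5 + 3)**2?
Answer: 123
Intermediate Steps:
p = 64 (p = 8**2 = 64)
17*(2*6 - 1) - p = 17*(2*6 - 1) - 1*64 = 17*(12 - 1) - 64 = 17*11 - 64 = 187 - 64 = 123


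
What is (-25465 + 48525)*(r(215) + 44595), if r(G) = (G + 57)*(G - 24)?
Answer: 2226373820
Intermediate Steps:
r(G) = (-24 + G)*(57 + G) (r(G) = (57 + G)*(-24 + G) = (-24 + G)*(57 + G))
(-25465 + 48525)*(r(215) + 44595) = (-25465 + 48525)*((-1368 + 215² + 33*215) + 44595) = 23060*((-1368 + 46225 + 7095) + 44595) = 23060*(51952 + 44595) = 23060*96547 = 2226373820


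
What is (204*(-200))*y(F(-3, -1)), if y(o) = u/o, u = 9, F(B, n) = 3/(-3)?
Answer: 367200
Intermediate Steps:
F(B, n) = -1 (F(B, n) = 3*(-⅓) = -1)
y(o) = 9/o
(204*(-200))*y(F(-3, -1)) = (204*(-200))*(9/(-1)) = -367200*(-1) = -40800*(-9) = 367200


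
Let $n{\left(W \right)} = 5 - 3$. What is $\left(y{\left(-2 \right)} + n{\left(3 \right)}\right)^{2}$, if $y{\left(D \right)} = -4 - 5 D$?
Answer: $64$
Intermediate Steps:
$n{\left(W \right)} = 2$
$\left(y{\left(-2 \right)} + n{\left(3 \right)}\right)^{2} = \left(\left(-4 - -10\right) + 2\right)^{2} = \left(\left(-4 + 10\right) + 2\right)^{2} = \left(6 + 2\right)^{2} = 8^{2} = 64$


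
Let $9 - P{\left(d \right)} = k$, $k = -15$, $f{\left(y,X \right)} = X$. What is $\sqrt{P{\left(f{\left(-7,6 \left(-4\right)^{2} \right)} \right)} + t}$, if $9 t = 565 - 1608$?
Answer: $\frac{i \sqrt{827}}{3} \approx 9.5859 i$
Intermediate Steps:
$t = - \frac{1043}{9}$ ($t = \frac{565 - 1608}{9} = \frac{1}{9} \left(-1043\right) = - \frac{1043}{9} \approx -115.89$)
$P{\left(d \right)} = 24$ ($P{\left(d \right)} = 9 - -15 = 9 + 15 = 24$)
$\sqrt{P{\left(f{\left(-7,6 \left(-4\right)^{2} \right)} \right)} + t} = \sqrt{24 - \frac{1043}{9}} = \sqrt{- \frac{827}{9}} = \frac{i \sqrt{827}}{3}$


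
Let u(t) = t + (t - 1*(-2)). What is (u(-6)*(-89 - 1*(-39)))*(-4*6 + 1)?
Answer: -11500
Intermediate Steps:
u(t) = 2 + 2*t (u(t) = t + (t + 2) = t + (2 + t) = 2 + 2*t)
(u(-6)*(-89 - 1*(-39)))*(-4*6 + 1) = ((2 + 2*(-6))*(-89 - 1*(-39)))*(-4*6 + 1) = ((2 - 12)*(-89 + 39))*(-24 + 1) = -10*(-50)*(-23) = 500*(-23) = -11500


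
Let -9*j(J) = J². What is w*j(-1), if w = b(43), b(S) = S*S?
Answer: -1849/9 ≈ -205.44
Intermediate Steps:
b(S) = S²
w = 1849 (w = 43² = 1849)
j(J) = -J²/9
w*j(-1) = 1849*(-⅑*(-1)²) = 1849*(-⅑*1) = 1849*(-⅑) = -1849/9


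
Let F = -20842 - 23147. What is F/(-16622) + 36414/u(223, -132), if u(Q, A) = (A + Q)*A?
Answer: -457605/1188473 ≈ -0.38504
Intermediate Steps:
u(Q, A) = A*(A + Q)
F = -43989
F/(-16622) + 36414/u(223, -132) = -43989/(-16622) + 36414/((-132*(-132 + 223))) = -43989*(-1/16622) + 36414/((-132*91)) = 43989/16622 + 36414/(-12012) = 43989/16622 + 36414*(-1/12012) = 43989/16622 - 867/286 = -457605/1188473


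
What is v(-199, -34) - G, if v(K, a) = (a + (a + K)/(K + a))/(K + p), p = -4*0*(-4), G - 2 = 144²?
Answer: -4126829/199 ≈ -20738.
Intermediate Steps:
G = 20738 (G = 2 + 144² = 2 + 20736 = 20738)
p = 0 (p = 0*(-4) = 0)
v(K, a) = (1 + a)/K (v(K, a) = (a + (a + K)/(K + a))/(K + 0) = (a + (K + a)/(K + a))/K = (a + 1)/K = (1 + a)/K)
v(-199, -34) - G = (1 - 34)/(-199) - 1*20738 = -1/199*(-33) - 20738 = 33/199 - 20738 = -4126829/199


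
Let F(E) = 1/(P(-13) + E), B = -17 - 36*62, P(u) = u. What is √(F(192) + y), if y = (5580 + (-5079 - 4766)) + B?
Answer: I*√208714895/179 ≈ 80.709*I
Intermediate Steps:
B = -2249 (B = -17 - 2232 = -2249)
F(E) = 1/(-13 + E)
y = -6514 (y = (5580 + (-5079 - 4766)) - 2249 = (5580 - 9845) - 2249 = -4265 - 2249 = -6514)
√(F(192) + y) = √(1/(-13 + 192) - 6514) = √(1/179 - 6514) = √(-1166005/179) = I*√208714895/179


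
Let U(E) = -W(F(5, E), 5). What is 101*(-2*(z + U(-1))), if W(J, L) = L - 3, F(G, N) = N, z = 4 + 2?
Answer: -808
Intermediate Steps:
z = 6
W(J, L) = -3 + L
U(E) = -2 (U(E) = -(-3 + 5) = -1*2 = -2)
101*(-2*(z + U(-1))) = 101*(-2*(6 - 2)) = 101*(-2*4) = 101*(-8) = -808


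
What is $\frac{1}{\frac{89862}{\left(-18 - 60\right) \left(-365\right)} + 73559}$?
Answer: $\frac{4745}{349052432} \approx 1.3594 \cdot 10^{-5}$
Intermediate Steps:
$\frac{1}{\frac{89862}{\left(-18 - 60\right) \left(-365\right)} + 73559} = \frac{1}{\frac{89862}{\left(-78\right) \left(-365\right)} + 73559} = \frac{1}{\frac{89862}{28470} + 73559} = \frac{1}{89862 \cdot \frac{1}{28470} + 73559} = \frac{1}{\frac{14977}{4745} + 73559} = \frac{1}{\frac{349052432}{4745}} = \frac{4745}{349052432}$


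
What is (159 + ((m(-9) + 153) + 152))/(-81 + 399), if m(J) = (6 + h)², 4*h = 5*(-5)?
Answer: 2475/1696 ≈ 1.4593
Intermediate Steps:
h = -25/4 (h = (5*(-5))/4 = (¼)*(-25) = -25/4 ≈ -6.2500)
m(J) = 1/16 (m(J) = (6 - 25/4)² = (-¼)² = 1/16)
(159 + ((m(-9) + 153) + 152))/(-81 + 399) = (159 + ((1/16 + 153) + 152))/(-81 + 399) = (159 + (2449/16 + 152))/318 = (159 + 4881/16)*(1/318) = (7425/16)*(1/318) = 2475/1696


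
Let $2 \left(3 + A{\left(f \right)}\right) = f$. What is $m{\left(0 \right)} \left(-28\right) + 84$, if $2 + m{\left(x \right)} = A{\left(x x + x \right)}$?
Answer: $224$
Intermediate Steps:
$A{\left(f \right)} = -3 + \frac{f}{2}$
$m{\left(x \right)} = -5 + \frac{x}{2} + \frac{x^{2}}{2}$ ($m{\left(x \right)} = -2 + \left(-3 + \frac{x x + x}{2}\right) = -2 + \left(-3 + \frac{x^{2} + x}{2}\right) = -2 + \left(-3 + \frac{x + x^{2}}{2}\right) = -2 - \left(3 - \frac{x}{2} - \frac{x^{2}}{2}\right) = -2 + \left(-3 + \frac{x}{2} + \frac{x^{2}}{2}\right) = -5 + \frac{x}{2} + \frac{x^{2}}{2}$)
$m{\left(0 \right)} \left(-28\right) + 84 = \left(-5 + \frac{1}{2} \cdot 0 \left(1 + 0\right)\right) \left(-28\right) + 84 = \left(-5 + \frac{1}{2} \cdot 0 \cdot 1\right) \left(-28\right) + 84 = \left(-5 + 0\right) \left(-28\right) + 84 = \left(-5\right) \left(-28\right) + 84 = 140 + 84 = 224$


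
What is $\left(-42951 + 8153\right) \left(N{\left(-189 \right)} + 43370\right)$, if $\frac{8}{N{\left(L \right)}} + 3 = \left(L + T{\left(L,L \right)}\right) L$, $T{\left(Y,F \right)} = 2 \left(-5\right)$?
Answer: $- \frac{7094698746058}{4701} \approx -1.5092 \cdot 10^{9}$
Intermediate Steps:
$T{\left(Y,F \right)} = -10$
$N{\left(L \right)} = \frac{8}{-3 + L \left(-10 + L\right)}$ ($N{\left(L \right)} = \frac{8}{-3 + \left(L - 10\right) L} = \frac{8}{-3 + \left(-10 + L\right) L} = \frac{8}{-3 + L \left(-10 + L\right)}$)
$\left(-42951 + 8153\right) \left(N{\left(-189 \right)} + 43370\right) = \left(-42951 + 8153\right) \left(\frac{8}{-3 + \left(-189\right)^{2} - -1890} + 43370\right) = - 34798 \left(\frac{8}{-3 + 35721 + 1890} + 43370\right) = - 34798 \left(\frac{8}{37608} + 43370\right) = - 34798 \left(8 \cdot \frac{1}{37608} + 43370\right) = - 34798 \left(\frac{1}{4701} + 43370\right) = \left(-34798\right) \frac{203882371}{4701} = - \frac{7094698746058}{4701}$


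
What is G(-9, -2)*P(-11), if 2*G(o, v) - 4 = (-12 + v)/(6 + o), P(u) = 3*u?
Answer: -143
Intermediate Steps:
G(o, v) = 2 + (-12 + v)/(2*(6 + o)) (G(o, v) = 2 + ((-12 + v)/(6 + o))/2 = 2 + (-12 + v)/(2*(6 + o)))
G(-9, -2)*P(-11) = ((12 - 2 + 4*(-9))/(2*(6 - 9)))*(3*(-11)) = ((½)*(12 - 2 - 36)/(-3))*(-33) = ((½)*(-⅓)*(-26))*(-33) = (13/3)*(-33) = -143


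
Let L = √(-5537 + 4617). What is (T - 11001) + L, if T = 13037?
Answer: 2036 + 2*I*√230 ≈ 2036.0 + 30.332*I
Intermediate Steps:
L = 2*I*√230 (L = √(-920) = 2*I*√230 ≈ 30.332*I)
(T - 11001) + L = (13037 - 11001) + 2*I*√230 = 2036 + 2*I*√230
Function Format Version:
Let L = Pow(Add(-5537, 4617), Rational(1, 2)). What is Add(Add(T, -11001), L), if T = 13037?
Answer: Add(2036, Mul(2, I, Pow(230, Rational(1, 2)))) ≈ Add(2036.0, Mul(30.332, I))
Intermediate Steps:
L = Mul(2, I, Pow(230, Rational(1, 2))) (L = Pow(-920, Rational(1, 2)) = Mul(2, I, Pow(230, Rational(1, 2))) ≈ Mul(30.332, I))
Add(Add(T, -11001), L) = Add(Add(13037, -11001), Mul(2, I, Pow(230, Rational(1, 2)))) = Add(2036, Mul(2, I, Pow(230, Rational(1, 2))))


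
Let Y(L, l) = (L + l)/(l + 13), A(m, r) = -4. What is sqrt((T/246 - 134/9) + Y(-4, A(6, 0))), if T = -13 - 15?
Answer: 2*I*sqrt(60106)/123 ≈ 3.9864*I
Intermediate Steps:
T = -28
Y(L, l) = (L + l)/(13 + l)
sqrt((T/246 - 134/9) + Y(-4, A(6, 0))) = sqrt((-28/246 - 134/9) + (-4 - 4)/(13 - 4)) = sqrt((-28*1/246 - 134*1/9) - 8/9) = sqrt((-14/123 - 134/9) + (1/9)*(-8)) = sqrt(-5536/369 - 8/9) = sqrt(-5864/369) = 2*I*sqrt(60106)/123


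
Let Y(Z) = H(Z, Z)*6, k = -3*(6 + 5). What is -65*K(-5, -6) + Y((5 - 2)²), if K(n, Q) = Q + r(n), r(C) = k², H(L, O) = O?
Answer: -70341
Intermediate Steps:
k = -33 (k = -3*11 = -33)
r(C) = 1089 (r(C) = (-33)² = 1089)
Y(Z) = 6*Z (Y(Z) = Z*6 = 6*Z)
K(n, Q) = 1089 + Q (K(n, Q) = Q + 1089 = 1089 + Q)
-65*K(-5, -6) + Y((5 - 2)²) = -65*(1089 - 6) + 6*(5 - 2)² = -65*1083 + 6*3² = -70395 + 6*9 = -70395 + 54 = -70341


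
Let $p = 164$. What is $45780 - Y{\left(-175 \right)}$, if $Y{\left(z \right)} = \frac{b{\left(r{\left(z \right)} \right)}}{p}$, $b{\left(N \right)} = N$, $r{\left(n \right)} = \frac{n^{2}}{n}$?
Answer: $\frac{7508095}{164} \approx 45781.0$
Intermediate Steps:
$r{\left(n \right)} = n$
$Y{\left(z \right)} = \frac{z}{164}$
$45780 - Y{\left(-175 \right)} = 45780 - \frac{1}{164} \left(-175\right) = 45780 - - \frac{175}{164} = 45780 + \frac{175}{164} = \frac{7508095}{164}$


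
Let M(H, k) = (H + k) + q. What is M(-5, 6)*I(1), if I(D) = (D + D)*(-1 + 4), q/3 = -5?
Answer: -84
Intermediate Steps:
q = -15 (q = 3*(-5) = -15)
M(H, k) = -15 + H + k (M(H, k) = (H + k) - 15 = -15 + H + k)
I(D) = 6*D (I(D) = (2*D)*3 = 6*D)
M(-5, 6)*I(1) = (-15 - 5 + 6)*(6*1) = -14*6 = -84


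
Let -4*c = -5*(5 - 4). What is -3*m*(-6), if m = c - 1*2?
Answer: -27/2 ≈ -13.500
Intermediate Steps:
c = 5/4 (c = -(-5)*(5 - 4)/4 = -(-5)/4 = -¼*(-5) = 5/4 ≈ 1.2500)
m = -¾ (m = 5/4 - 1*2 = 5/4 - 2 = -¾ ≈ -0.75000)
-3*m*(-6) = -3*(-¾)*(-6) = (9/4)*(-6) = -27/2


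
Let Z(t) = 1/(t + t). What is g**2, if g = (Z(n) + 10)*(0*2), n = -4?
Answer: 0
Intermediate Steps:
Z(t) = 1/(2*t)
g = 0 (g = ((1/2)/(-4) + 10)*(0*2) = ((1/2)*(-1/4) + 10)*0 = (-1/8 + 10)*0 = (79/8)*0 = 0)
g**2 = 0**2 = 0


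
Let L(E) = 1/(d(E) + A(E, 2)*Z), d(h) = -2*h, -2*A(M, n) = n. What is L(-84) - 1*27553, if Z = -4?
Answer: -4739115/172 ≈ -27553.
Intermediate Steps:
A(M, n) = -n/2
L(E) = 1/(4 - 2*E) (L(E) = 1/(-2*E - ½*2*(-4)) = 1/(-2*E - 1*(-4)) = 1/(-2*E + 4) = 1/(4 - 2*E))
L(-84) - 1*27553 = -1/(-4 + 2*(-84)) - 1*27553 = -1/(-4 - 168) - 27553 = -1/(-172) - 27553 = -1*(-1/172) - 27553 = 1/172 - 27553 = -4739115/172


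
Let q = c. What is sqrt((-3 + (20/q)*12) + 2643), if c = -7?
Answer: 8*sqrt(1995)/7 ≈ 51.046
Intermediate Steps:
q = -7
sqrt((-3 + (20/q)*12) + 2643) = sqrt((-3 + (20/(-7))*12) + 2643) = sqrt((-3 + (20*(-1/7))*12) + 2643) = sqrt((-3 - 20/7*12) + 2643) = sqrt((-3 - 240/7) + 2643) = sqrt(-261/7 + 2643) = sqrt(18240/7) = 8*sqrt(1995)/7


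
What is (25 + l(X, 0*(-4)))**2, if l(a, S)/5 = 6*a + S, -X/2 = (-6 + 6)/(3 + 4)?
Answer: 625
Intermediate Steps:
X = 0 (X = -2*(-6 + 6)/(3 + 4) = -0/7 = -2*0 = 0)
l(a, S) = 5*S + 30*a (l(a, S) = 5*(6*a + S) = 5*(S + 6*a) = 5*S + 30*a)
(25 + l(X, 0*(-4)))**2 = (25 + (5*(0*(-4)) + 30*0))**2 = (25 + (5*0 + 0))**2 = (25 + (0 + 0))**2 = (25 + 0)**2 = 25**2 = 625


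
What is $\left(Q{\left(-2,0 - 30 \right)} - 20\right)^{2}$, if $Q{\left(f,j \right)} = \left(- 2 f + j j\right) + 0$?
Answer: $781456$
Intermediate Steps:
$Q{\left(f,j \right)} = j^{2} - 2 f$ ($Q{\left(f,j \right)} = \left(- 2 f + j^{2}\right) + 0 = \left(j^{2} - 2 f\right) + 0 = j^{2} - 2 f$)
$\left(Q{\left(-2,0 - 30 \right)} - 20\right)^{2} = \left(\left(\left(0 - 30\right)^{2} - -4\right) - 20\right)^{2} = \left(\left(\left(0 - 30\right)^{2} + 4\right) - 20\right)^{2} = \left(\left(\left(-30\right)^{2} + 4\right) - 20\right)^{2} = \left(\left(900 + 4\right) - 20\right)^{2} = \left(904 - 20\right)^{2} = 884^{2} = 781456$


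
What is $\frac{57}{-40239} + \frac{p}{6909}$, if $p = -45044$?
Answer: $- \frac{201435481}{30890139} \approx -6.521$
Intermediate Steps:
$\frac{57}{-40239} + \frac{p}{6909} = \frac{57}{-40239} - \frac{45044}{6909} = 57 \left(- \frac{1}{40239}\right) - \frac{45044}{6909} = - \frac{19}{13413} - \frac{45044}{6909} = - \frac{201435481}{30890139}$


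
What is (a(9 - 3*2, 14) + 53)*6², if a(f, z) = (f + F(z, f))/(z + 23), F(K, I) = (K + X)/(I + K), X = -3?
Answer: 1202364/629 ≈ 1911.5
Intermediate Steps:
F(K, I) = (-3 + K)/(I + K) (F(K, I) = (K - 3)/(I + K) = (-3 + K)/(I + K))
a(f, z) = (f + (-3 + z)/(f + z))/(23 + z) (a(f, z) = (f + (-3 + z)/(f + z))/(z + 23) = (f + (-3 + z)/(f + z))/(23 + z))
(a(9 - 3*2, 14) + 53)*6² = ((-3 + 14 + (9 - 3*2)*((9 - 3*2) + 14))/((23 + 14)*((9 - 3*2) + 14)) + 53)*6² = ((-3 + 14 + (9 - 6)*((9 - 6) + 14))/(37*((9 - 6) + 14)) + 53)*36 = ((-3 + 14 + 3*(3 + 14))/(37*(3 + 14)) + 53)*36 = ((1/37)*(-3 + 14 + 3*17)/17 + 53)*36 = ((1/37)*(1/17)*(-3 + 14 + 51) + 53)*36 = ((1/37)*(1/17)*62 + 53)*36 = (62/629 + 53)*36 = (33399/629)*36 = 1202364/629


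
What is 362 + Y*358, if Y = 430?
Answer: 154302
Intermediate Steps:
362 + Y*358 = 362 + 430*358 = 362 + 153940 = 154302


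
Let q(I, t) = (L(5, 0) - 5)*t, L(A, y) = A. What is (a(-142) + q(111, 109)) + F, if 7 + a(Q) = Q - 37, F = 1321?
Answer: 1135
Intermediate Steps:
q(I, t) = 0 (q(I, t) = (5 - 5)*t = 0*t = 0)
a(Q) = -44 + Q (a(Q) = -7 + (Q - 37) = -7 + (-37 + Q) = -44 + Q)
(a(-142) + q(111, 109)) + F = ((-44 - 142) + 0) + 1321 = (-186 + 0) + 1321 = -186 + 1321 = 1135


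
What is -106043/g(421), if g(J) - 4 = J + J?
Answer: -106043/846 ≈ -125.35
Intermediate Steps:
g(J) = 4 + 2*J (g(J) = 4 + (J + J) = 4 + 2*J)
-106043/g(421) = -106043/(4 + 2*421) = -106043/(4 + 842) = -106043/846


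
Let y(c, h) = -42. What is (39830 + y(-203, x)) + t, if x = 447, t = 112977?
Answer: 152765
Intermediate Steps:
(39830 + y(-203, x)) + t = (39830 - 42) + 112977 = 39788 + 112977 = 152765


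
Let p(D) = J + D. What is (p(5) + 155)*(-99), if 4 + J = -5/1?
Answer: -14949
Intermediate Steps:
J = -9 (J = -4 - 5/1 = -4 - 5*1 = -4 - 5 = -9)
p(D) = -9 + D
(p(5) + 155)*(-99) = ((-9 + 5) + 155)*(-99) = (-4 + 155)*(-99) = 151*(-99) = -14949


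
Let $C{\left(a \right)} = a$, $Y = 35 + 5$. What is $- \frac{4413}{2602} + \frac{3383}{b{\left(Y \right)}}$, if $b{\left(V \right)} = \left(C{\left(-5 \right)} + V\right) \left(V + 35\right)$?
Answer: $- \frac{2781559}{6830250} \approx -0.40724$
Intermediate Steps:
$Y = 40$
$b{\left(V \right)} = \left(-5 + V\right) \left(35 + V\right)$ ($b{\left(V \right)} = \left(-5 + V\right) \left(V + 35\right) = \left(-5 + V\right) \left(35 + V\right)$)
$- \frac{4413}{2602} + \frac{3383}{b{\left(Y \right)}} = - \frac{4413}{2602} + \frac{3383}{-175 + 40^{2} + 30 \cdot 40} = \left(-4413\right) \frac{1}{2602} + \frac{3383}{-175 + 1600 + 1200} = - \frac{4413}{2602} + \frac{3383}{2625} = - \frac{2781559}{6830250}$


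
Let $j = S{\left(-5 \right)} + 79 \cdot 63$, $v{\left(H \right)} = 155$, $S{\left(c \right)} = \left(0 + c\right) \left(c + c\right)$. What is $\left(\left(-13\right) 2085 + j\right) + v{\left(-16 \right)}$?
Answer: $-21923$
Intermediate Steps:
$S{\left(c \right)} = 2 c^{2}$ ($S{\left(c \right)} = c 2 c = 2 c^{2}$)
$j = 5027$ ($j = 2 \left(-5\right)^{2} + 79 \cdot 63 = 2 \cdot 25 + 4977 = 50 + 4977 = 5027$)
$\left(\left(-13\right) 2085 + j\right) + v{\left(-16 \right)} = \left(\left(-13\right) 2085 + 5027\right) + 155 = \left(-27105 + 5027\right) + 155 = -22078 + 155 = -21923$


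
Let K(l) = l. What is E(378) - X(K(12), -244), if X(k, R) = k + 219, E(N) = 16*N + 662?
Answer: 6479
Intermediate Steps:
E(N) = 662 + 16*N
X(k, R) = 219 + k
E(378) - X(K(12), -244) = (662 + 16*378) - (219 + 12) = (662 + 6048) - 1*231 = 6710 - 231 = 6479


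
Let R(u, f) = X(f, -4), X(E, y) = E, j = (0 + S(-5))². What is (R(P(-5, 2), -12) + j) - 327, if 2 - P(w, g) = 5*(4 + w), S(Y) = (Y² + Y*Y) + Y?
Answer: 1686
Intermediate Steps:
S(Y) = Y + 2*Y² (S(Y) = (Y² + Y²) + Y = 2*Y² + Y = Y + 2*Y²)
j = 2025 (j = (0 - 5*(1 + 2*(-5)))² = (0 - 5*(1 - 10))² = (0 - 5*(-9))² = (0 + 45)² = 45² = 2025)
P(w, g) = -18 - 5*w (P(w, g) = 2 - 5*(4 + w) = 2 - (20 + 5*w) = 2 + (-20 - 5*w) = -18 - 5*w)
R(u, f) = f
(R(P(-5, 2), -12) + j) - 327 = (-12 + 2025) - 327 = 2013 - 327 = 1686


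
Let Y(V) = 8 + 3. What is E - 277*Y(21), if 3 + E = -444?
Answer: -3494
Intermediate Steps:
E = -447 (E = -3 - 444 = -447)
Y(V) = 11
E - 277*Y(21) = -447 - 277*11 = -447 - 3047 = -3494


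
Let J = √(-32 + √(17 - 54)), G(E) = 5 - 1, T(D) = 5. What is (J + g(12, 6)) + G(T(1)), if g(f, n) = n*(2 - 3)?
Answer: -2 + √(-32 + I*√37) ≈ -1.4647 + 5.6821*I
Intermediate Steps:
g(f, n) = -n (g(f, n) = n*(-1) = -n)
G(E) = 4
J = √(-32 + I*√37) (J = √(-32 + √(-37)) = √(-32 + I*√37) ≈ 0.53525 + 5.6821*I)
(J + g(12, 6)) + G(T(1)) = (√(-32 + I*√37) - 1*6) + 4 = (√(-32 + I*√37) - 6) + 4 = (-6 + √(-32 + I*√37)) + 4 = -2 + √(-32 + I*√37)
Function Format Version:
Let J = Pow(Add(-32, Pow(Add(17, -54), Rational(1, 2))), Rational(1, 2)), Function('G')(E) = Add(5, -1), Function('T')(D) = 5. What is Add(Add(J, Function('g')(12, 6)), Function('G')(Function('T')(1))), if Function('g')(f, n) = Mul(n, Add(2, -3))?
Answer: Add(-2, Pow(Add(-32, Mul(I, Pow(37, Rational(1, 2)))), Rational(1, 2))) ≈ Add(-1.4647, Mul(5.6821, I))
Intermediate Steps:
Function('g')(f, n) = Mul(-1, n) (Function('g')(f, n) = Mul(n, -1) = Mul(-1, n))
Function('G')(E) = 4
J = Pow(Add(-32, Mul(I, Pow(37, Rational(1, 2)))), Rational(1, 2)) (J = Pow(Add(-32, Pow(-37, Rational(1, 2))), Rational(1, 2)) = Pow(Add(-32, Mul(I, Pow(37, Rational(1, 2)))), Rational(1, 2)) ≈ Add(0.53525, Mul(5.6821, I)))
Add(Add(J, Function('g')(12, 6)), Function('G')(Function('T')(1))) = Add(Add(Pow(Add(-32, Mul(I, Pow(37, Rational(1, 2)))), Rational(1, 2)), Mul(-1, 6)), 4) = Add(Add(Pow(Add(-32, Mul(I, Pow(37, Rational(1, 2)))), Rational(1, 2)), -6), 4) = Add(Add(-6, Pow(Add(-32, Mul(I, Pow(37, Rational(1, 2)))), Rational(1, 2))), 4) = Add(-2, Pow(Add(-32, Mul(I, Pow(37, Rational(1, 2)))), Rational(1, 2)))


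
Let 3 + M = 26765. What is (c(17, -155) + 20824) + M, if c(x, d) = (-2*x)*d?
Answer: 52856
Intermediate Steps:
M = 26762 (M = -3 + 26765 = 26762)
c(x, d) = -2*d*x
(c(17, -155) + 20824) + M = (-2*(-155)*17 + 20824) + 26762 = (5270 + 20824) + 26762 = 26094 + 26762 = 52856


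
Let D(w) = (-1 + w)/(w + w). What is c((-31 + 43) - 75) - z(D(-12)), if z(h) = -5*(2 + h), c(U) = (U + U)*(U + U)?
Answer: 381329/24 ≈ 15889.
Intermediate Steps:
c(U) = 4*U**2 (c(U) = (2*U)*(2*U) = 4*U**2)
D(w) = (-1 + w)/(2*w) (D(w) = (-1 + w)/((2*w)) = (-1 + w)*(1/(2*w)) = (-1 + w)/(2*w))
z(h) = -10 - 5*h
c((-31 + 43) - 75) - z(D(-12)) = 4*((-31 + 43) - 75)**2 - (-10 - 5*(-1 - 12)/(2*(-12))) = 4*(12 - 75)**2 - (-10 - 5*(-1)*(-13)/(2*12)) = 4*(-63)**2 - (-10 - 5*13/24) = 4*3969 - (-10 - 65/24) = 15876 - 1*(-305/24) = 15876 + 305/24 = 381329/24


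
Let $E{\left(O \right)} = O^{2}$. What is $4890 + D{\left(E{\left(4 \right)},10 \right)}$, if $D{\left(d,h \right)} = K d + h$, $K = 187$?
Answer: $7892$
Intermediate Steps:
$D{\left(d,h \right)} = h + 187 d$ ($D{\left(d,h \right)} = 187 d + h = h + 187 d$)
$4890 + D{\left(E{\left(4 \right)},10 \right)} = 4890 + \left(10 + 187 \cdot 4^{2}\right) = 4890 + \left(10 + 187 \cdot 16\right) = 4890 + \left(10 + 2992\right) = 4890 + 3002 = 7892$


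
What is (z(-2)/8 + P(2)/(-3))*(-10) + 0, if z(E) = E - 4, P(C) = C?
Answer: 85/6 ≈ 14.167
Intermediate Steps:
z(E) = -4 + E
(z(-2)/8 + P(2)/(-3))*(-10) + 0 = ((-4 - 2)/8 + 2/(-3))*(-10) + 0 = (-6*⅛ + 2*(-⅓))*(-10) + 0 = (-¾ - ⅔)*(-10) + 0 = -17/12*(-10) + 0 = 85/6 + 0 = 85/6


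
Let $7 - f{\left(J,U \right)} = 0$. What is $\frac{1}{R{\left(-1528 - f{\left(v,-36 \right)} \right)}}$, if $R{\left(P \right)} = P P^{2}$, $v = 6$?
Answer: $- \frac{1}{3616805375} \approx -2.7649 \cdot 10^{-10}$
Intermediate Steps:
$f{\left(J,U \right)} = 7$ ($f{\left(J,U \right)} = 7 - 0 = 7 + 0 = 7$)
$R{\left(P \right)} = P^{3}$
$\frac{1}{R{\left(-1528 - f{\left(v,-36 \right)} \right)}} = \frac{1}{\left(-1528 - 7\right)^{3}} = \frac{1}{\left(-1535\right)^{3}} = \frac{1}{-3616805375} = - \frac{1}{3616805375}$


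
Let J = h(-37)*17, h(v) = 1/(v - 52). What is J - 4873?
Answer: -433714/89 ≈ -4873.2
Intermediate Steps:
h(v) = 1/(-52 + v)
J = -17/89 (J = 17/(-52 - 37) = 17/(-89) = -1/89*17 = -17/89 ≈ -0.19101)
J - 4873 = -17/89 - 4873 = -433714/89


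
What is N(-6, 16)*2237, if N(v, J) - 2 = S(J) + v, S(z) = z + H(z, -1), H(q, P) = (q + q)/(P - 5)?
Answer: 44740/3 ≈ 14913.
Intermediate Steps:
H(q, P) = 2*q/(-5 + P) (H(q, P) = (2*q)/(-5 + P) = 2*q/(-5 + P))
S(z) = 2*z/3 (S(z) = z + 2*z/(-5 - 1) = z + 2*z/(-6) = z + 2*z*(-1/6) = z - z/3 = 2*z/3)
N(v, J) = 2 + v + 2*J/3 (N(v, J) = 2 + (2*J/3 + v) = 2 + (v + 2*J/3) = 2 + v + 2*J/3)
N(-6, 16)*2237 = (2 - 6 + (2/3)*16)*2237 = (2 - 6 + 32/3)*2237 = (20/3)*2237 = 44740/3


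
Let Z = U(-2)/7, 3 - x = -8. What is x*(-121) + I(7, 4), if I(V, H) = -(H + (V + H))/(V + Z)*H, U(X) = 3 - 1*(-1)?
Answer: -70963/53 ≈ -1338.9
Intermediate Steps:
x = 11 (x = 3 - 1*(-8) = 3 + 8 = 11)
U(X) = 4 (U(X) = 3 + 1 = 4)
Z = 4/7 ≈ 0.57143
I(V, H) = -H*(V + 2*H)/(4/7 + V) (I(V, H) = -(H + (V + H))/(V + 4/7)*H = -(H + (H + V))/(4/7 + V)*H = -(V + 2*H)/(4/7 + V)*H = -H*(V + 2*H)/(4/7 + V))
x*(-121) + I(7, 4) = 11*(-121) - 7*4*(7 + 2*4)/(4 + 7*7) = -1331 - 7*4*(7 + 8)/(4 + 49) = -1331 - 7*4*15/53 = -1331 - 7*4*1/53*15 = -1331 - 420/53 = -70963/53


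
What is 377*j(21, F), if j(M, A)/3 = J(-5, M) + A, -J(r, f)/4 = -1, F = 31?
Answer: 39585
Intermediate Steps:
J(r, f) = 4 (J(r, f) = -4*(-1) = 4)
j(M, A) = 12 + 3*A (j(M, A) = 3*(4 + A) = 12 + 3*A)
377*j(21, F) = 377*(12 + 3*31) = 377*(12 + 93) = 377*105 = 39585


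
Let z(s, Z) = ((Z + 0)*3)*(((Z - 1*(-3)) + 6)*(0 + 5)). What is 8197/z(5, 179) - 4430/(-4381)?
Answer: 2272086457/2211441180 ≈ 1.0274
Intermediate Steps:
z(s, Z) = 3*Z*(45 + 5*Z) (z(s, Z) = (Z*3)*(((Z + 3) + 6)*5) = (3*Z)*(((3 + Z) + 6)*5) = (3*Z)*((9 + Z)*5) = (3*Z)*(45 + 5*Z) = 3*Z*(45 + 5*Z))
8197/z(5, 179) - 4430/(-4381) = 8197/((15*179*(9 + 179))) - 4430/(-4381) = 8197/((15*179*188)) - 4430*(-1/4381) = 8197/504780 + 4430/4381 = 2272086457/2211441180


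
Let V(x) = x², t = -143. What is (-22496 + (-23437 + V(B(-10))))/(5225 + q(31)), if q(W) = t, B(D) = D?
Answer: -45833/5082 ≈ -9.0187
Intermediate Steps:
q(W) = -143
(-22496 + (-23437 + V(B(-10))))/(5225 + q(31)) = (-22496 + (-23437 + (-10)²))/(5225 - 143) = (-22496 + (-23437 + 100))/5082 = (-22496 - 23337)*(1/5082) = -45833*1/5082 = -45833/5082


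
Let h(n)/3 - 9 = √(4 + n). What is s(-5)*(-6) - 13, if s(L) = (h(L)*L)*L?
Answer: -4063 - 450*I ≈ -4063.0 - 450.0*I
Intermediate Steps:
h(n) = 27 + 3*√(4 + n)
s(L) = L²*(27 + 3*√(4 + L)) (s(L) = ((27 + 3*√(4 + L))*L)*L = (L*(27 + 3*√(4 + L)))*L = L²*(27 + 3*√(4 + L)))
s(-5)*(-6) - 13 = (3*(-5)²*(9 + √(4 - 5)))*(-6) - 13 = (3*25*(9 + √(-1)))*(-6) - 13 = (3*25*(9 + I))*(-6) - 13 = (675 + 75*I)*(-6) - 13 = (-4050 - 450*I) - 13 = -4063 - 450*I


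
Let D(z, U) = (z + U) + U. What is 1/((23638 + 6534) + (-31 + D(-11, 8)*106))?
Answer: 1/30671 ≈ 3.2604e-5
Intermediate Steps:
D(z, U) = z + 2*U (D(z, U) = (U + z) + U = z + 2*U)
1/((23638 + 6534) + (-31 + D(-11, 8)*106)) = 1/((23638 + 6534) + (-31 + (-11 + 2*8)*106)) = 1/(30172 + (-31 + (-11 + 16)*106)) = 1/(30172 + (-31 + 5*106)) = 1/(30172 + (-31 + 530)) = 1/(30172 + 499) = 1/30671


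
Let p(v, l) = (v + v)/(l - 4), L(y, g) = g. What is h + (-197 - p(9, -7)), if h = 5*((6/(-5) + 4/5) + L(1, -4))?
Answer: -2391/11 ≈ -217.36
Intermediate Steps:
p(v, l) = 2*v/(-4 + l) (p(v, l) = (2*v)/(-4 + l) = 2*v/(-4 + l))
h = -22 (h = 5*((6/(-5) + 4/5) - 4) = 5*((6*(-⅕) + 4*(⅕)) - 4) = 5*((-6/5 + ⅘) - 4) = 5*(-⅖ - 4) = 5*(-22/5) = -22)
h + (-197 - p(9, -7)) = -22 + (-197 - 2*9/(-4 - 7)) = -22 + (-197 - 2*9/(-11)) = -22 + (-197 - 2*9*(-1)/11) = -22 + (-197 - 1*(-18/11)) = -22 + (-197 + 18/11) = -22 - 2149/11 = -2391/11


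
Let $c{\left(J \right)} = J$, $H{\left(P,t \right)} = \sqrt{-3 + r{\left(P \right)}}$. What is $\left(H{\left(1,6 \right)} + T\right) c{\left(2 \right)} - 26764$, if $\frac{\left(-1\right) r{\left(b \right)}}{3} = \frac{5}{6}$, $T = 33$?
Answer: $-26698 + i \sqrt{22} \approx -26698.0 + 4.6904 i$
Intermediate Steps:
$r{\left(b \right)} = - \frac{5}{2}$ ($r{\left(b \right)} = - 3 \cdot \frac{5}{6} = - 3 \cdot 5 \cdot \frac{1}{6} = \left(-3\right) \frac{5}{6} = - \frac{5}{2}$)
$H{\left(P,t \right)} = \frac{i \sqrt{22}}{2}$ ($H{\left(P,t \right)} = \sqrt{-3 - \frac{5}{2}} = \sqrt{- \frac{11}{2}} = \frac{i \sqrt{22}}{2}$)
$\left(H{\left(1,6 \right)} + T\right) c{\left(2 \right)} - 26764 = \left(\frac{i \sqrt{22}}{2} + 33\right) 2 - 26764 = \left(33 + \frac{i \sqrt{22}}{2}\right) 2 - 26764 = \left(66 + i \sqrt{22}\right) - 26764 = -26698 + i \sqrt{22}$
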